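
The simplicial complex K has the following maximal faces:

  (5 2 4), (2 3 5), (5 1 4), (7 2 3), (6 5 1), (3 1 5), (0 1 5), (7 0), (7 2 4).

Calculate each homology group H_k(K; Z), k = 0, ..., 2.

H_0 = Z,  H_1 = Z,  H_2 = 0.

Take the total order 0 < 1 < 2 < 3 < 4 < 5 < 6 < 7 on the vertex set. Then K (dimension 2) consists of the simplices:

  0-simplices (8): [0], [1], [2], [3], [4], [5], [6], [7]
  1-simplices (16): [0,1], [0,5], [0,7], [1,3], [1,4], [1,5], [1,6], [2,3], [2,4], [2,5], [2,7], [3,5], [3,7], [4,5], [4,7], [5,6]
  2-simplices (8): [0,1,5], [1,3,5], [1,4,5], [1,5,6], [2,3,5], [2,3,7], [2,4,5], [2,4,7]

Hence C_0 ≅ Z^8, C_1 ≅ Z^16, C_2 ≅ Z^8.

∂_1: C_1 → C_0 is given by ∂[p,q] = [q] − [p]. For instance
  ∂[4,7] = [7] − [4].
The resulting 8×16 matrix has rank 7, and its Smith normal form has invariant factors (1,1,1,1,1,1,1).

∂_2: C_2 → C_1 maps a triangle to the signed sum of its edges. For instance
  ∂[2,3,5] = [3,5] − [2,5] + [2,3],
  ∂[2,4,7] = [4,7] − [2,7] + [2,4].
The resulting 16×8 matrix has rank 8, and its Smith normal form has invariant factors (1,1,1,1,1,1,1,1).

From H_k ≅ ker(∂_k) / im(∂_{k+1}) we obtain:

  H_0: rank C_0 − rank ∂_1 = 8 − 7 = 1, and the invariant factors of ∂_1 are all 1, so H_0 = Z.
  H_1: rank ker ∂_1 − rank ∂_2 = (16 − 7) − 8 = 1, and the invariant factors of ∂_2 are all 1, so H_1 = Z.
  H_2: rank ker ∂_2 − rank ∂_3 = (8 − 8) − 0 = 0, and there is no ∂_3, so H_2 = 0.

As a check, the Euler characteristic is 8 − 16 + 8 = 0, which agrees with 1 − 1 + 0 = 0.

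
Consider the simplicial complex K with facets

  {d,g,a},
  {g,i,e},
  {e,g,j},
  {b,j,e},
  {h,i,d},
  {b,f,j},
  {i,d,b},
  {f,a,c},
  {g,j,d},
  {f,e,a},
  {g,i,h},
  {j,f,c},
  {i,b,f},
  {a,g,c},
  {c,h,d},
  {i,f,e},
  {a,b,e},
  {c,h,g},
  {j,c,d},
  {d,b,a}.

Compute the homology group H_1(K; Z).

K has 10 vertices, 30 edges, 20 triangles.
rank ∂_1 = 9, rank ∂_2 = 20 ⇒ b_1 = 30 − 9 − 20 = 1; ∂_2 has invariant factor(s) [2] giving torsion. So H_1 = Z ⊕ Z/2.

H_1 = Z ⊕ Z/2.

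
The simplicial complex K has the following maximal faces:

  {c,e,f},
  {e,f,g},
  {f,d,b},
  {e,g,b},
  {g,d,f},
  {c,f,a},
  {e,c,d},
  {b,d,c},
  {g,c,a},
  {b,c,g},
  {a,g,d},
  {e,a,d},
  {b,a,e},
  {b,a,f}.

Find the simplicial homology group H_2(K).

Take the total order a < b < c < d < e < f < g on the vertex set. Then K (dimension 2) consists of the simplices:

  0-simplices (7): a, b, c, d, e, f, g
  1-simplices (21): ab, ac, ad, ae, af, ag, bc, bd, be, bf, bg, cd, ce, cf, cg, de, df, dg, ef, eg, fg
  2-simplices (14): abe, abf, acf, acg, ade, adg, bcd, bcg, bdf, beg, cde, cef, dfg, efg

giving chain groups C_0 ≅ Z^7, C_1 ≅ Z^21, C_2 ≅ Z^14.

The boundary map ∂_1: C_1 → C_0 sends each edge [p,q] (with p < q) to q − p.
The resulting 7×21 matrix has rank 6, and its Smith normal form has invariant factors (1,1,1,1,1,1).

Boundary ∂_2: C_2 → C_1 acts by ∂[p,q,r] = [q,r] − [p,r] + [p,q]. For instance
  ∂cde = de − ce + cd,
  ∂adg = dg − ag + ad.
The 21×14 boundary matrix has rank 13 and Smith normal form diag(1,1,1,1,1,1,1,1,1,1,1,1,1).

From H_k ≅ ker(∂_k) / im(∂_{k+1}) we obtain:

  H_2: rank ker ∂_2 − rank ∂_3 = (14 − 13) − 0 = 1, and there is no ∂_3, so H_2 = Z.

(K is a triangulation of the torus T^2.)

H_2 = Z.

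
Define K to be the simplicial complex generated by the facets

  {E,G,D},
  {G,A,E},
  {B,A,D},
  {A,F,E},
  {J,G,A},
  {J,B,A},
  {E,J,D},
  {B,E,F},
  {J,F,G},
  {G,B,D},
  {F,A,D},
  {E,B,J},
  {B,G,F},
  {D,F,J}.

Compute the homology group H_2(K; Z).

H_2 = Z.

Take the total order A < B < D < E < F < G < J on the vertex set. Then K (dimension 2) consists of the simplices:

  0-simplices (7): A, B, D, E, F, G, J
  1-simplices (21): AB, AD, AE, AF, AG, AJ, BD, BE, BF, BG, BJ, DE, DF, DG, DJ, EF, EG, EJ, FG, FJ, GJ
  2-simplices (14): ABD, ABJ, ADF, AEF, AEG, AGJ, BDG, BEF, BEJ, BFG, DEG, DEJ, DFJ, FGJ

giving chain groups C_0 ≅ Z^7, C_1 ≅ Z^21, C_2 ≅ Z^14.

∂_1: C_1 → C_0 is given by ∂[p,q] = [q] − [p]. For instance
  ∂GJ = J − G.
This gives a 7×21 integer matrix of rank 6; reducing to Smith normal form yields diagonal entries (1,1,1,1,1,1).

∂_2: C_2 → C_1 maps a triangle to the signed sum of its edges. For instance
  ∂ADF = DF − AF + AD,
  ∂ABJ = BJ − AJ + AB.
As a 21×14 matrix over Z this has rank 13, with invariant factors (1,1,1,1,1,1,1,1,1,1,1,1,1).

Computing H_k = (kernel of ∂_k) / (image of ∂_{k+1}):

  H_2: rank ker ∂_2 − rank ∂_3 = (14 − 13) − 0 = 1, and there is no ∂_3, so H_2 = Z.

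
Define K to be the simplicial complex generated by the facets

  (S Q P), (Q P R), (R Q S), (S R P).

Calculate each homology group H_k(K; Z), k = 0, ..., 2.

Order the vertices as P < Q < R < S. Listing each simplex with vertices in this order, K has dimension 2 with simplices:

  0-simplices (4): P, Q, R, S
  1-simplices (6): PQ, PR, PS, QR, QS, RS
  2-simplices (4): PQR, PQS, PRS, QRS

Hence C_0 ≅ Z^4, C_1 ≅ Z^6, C_2 ≅ Z^4.

Boundary ∂_1: C_1 → C_0 is given by ∂[p,q] = [q] − [p]. For instance
  ∂QR = R − Q.
The 4×6 boundary matrix has rank 3 and Smith normal form diag(1,1,1).

The boundary map ∂_2: C_2 → C_1 maps a triangle to the signed sum of its edges. For instance
  ∂PQR = QR − PR + PQ,
  ∂PRS = RS − PS + PR.
The resulting 6×4 matrix has rank 3, and its Smith normal form has invariant factors (1,1,1).

Computing H_k = (kernel of ∂_k) / (image of ∂_{k+1}):

  H_0: rank C_0 − rank ∂_1 = 4 − 3 = 1, and the invariant factors of ∂_1 are all 1, so H_0 ≅ Z.
  H_1: rank ker ∂_1 − rank ∂_2 = (6 − 3) − 3 = 0, and the invariant factors of ∂_2 are all 1, so H_1 ≅ 0.
  H_2: rank ker ∂_2 − rank ∂_3 = (4 − 3) − 0 = 1, and there is no ∂_3, so H_2 ≅ Z.

As a check, the Euler characteristic is 4 − 6 + 4 = 2, which agrees with 1 − 0 + 1 = 2.

H_0 = Z,  H_1 = 0,  H_2 = Z.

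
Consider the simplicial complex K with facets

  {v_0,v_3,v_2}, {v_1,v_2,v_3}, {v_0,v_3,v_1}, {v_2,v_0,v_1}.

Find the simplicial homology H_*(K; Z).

We work with the vertex ordering v_0 < v_1 < v_2 < v_3. The simplices of K, each written with vertices in increasing order, are:

  0-simplices (4): [v_0], [v_1], [v_2], [v_3]
  1-simplices (6): [v_0,v_1], [v_0,v_2], [v_0,v_3], [v_1,v_2], [v_1,v_3], [v_2,v_3]
  2-simplices (4): [v_0,v_1,v_2], [v_0,v_1,v_3], [v_0,v_2,v_3], [v_1,v_2,v_3]

so the chain groups are C_0 ≅ Z^4, C_1 ≅ Z^6, C_2 ≅ Z^4.

∂_1: C_1 → C_0 is given by ∂[p,q] = [q] − [p]. For instance
  ∂[v_0,v_1] = [v_1] − [v_0].
The resulting 4×6 matrix has rank 3, and its Smith normal form has invariant factors (1,1,1).

∂_2: C_2 → C_1 acts by ∂[p,q,r] = [q,r] − [p,r] + [p,q]. For instance
  ∂[v_0,v_1,v_2] = [v_1,v_2] − [v_0,v_2] + [v_0,v_1],
  ∂[v_1,v_2,v_3] = [v_2,v_3] − [v_1,v_3] + [v_1,v_2].
The resulting 6×4 matrix has rank 3, and its Smith normal form has invariant factors (1,1,1).

Now H_k = ker ∂_k / im ∂_{k+1}, so:

  H_0: rank C_0 − rank ∂_1 = 4 − 3 = 1, and the invariant factors of ∂_1 are all 1, so H_0 = Z.
  H_1: rank ker ∂_1 − rank ∂_2 = (6 − 3) − 3 = 0, and the invariant factors of ∂_2 are all 1, so H_1 = 0.
  H_2: rank ker ∂_2 − rank ∂_3 = (4 − 3) − 0 = 1, and there is no ∂_3, so H_2 = Z.

As a check, the Euler characteristic is 4 − 6 + 4 = 2, which agrees with 1 − 0 + 1 = 2.
(K is a triangulation of the 2-sphere S^2.)

H_0 ≅ Z,  H_1 = 0,  H_2 ≅ Z.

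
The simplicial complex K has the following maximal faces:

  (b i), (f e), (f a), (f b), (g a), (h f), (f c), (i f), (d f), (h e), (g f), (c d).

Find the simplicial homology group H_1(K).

K has 9 vertices, 12 edges.
rank ∂_1 = 8, rank ∂_2 = 0 ⇒ b_1 = 12 − 8 − 0 = 4. So H_1 = Z^4.

H_1 ≅ Z^4.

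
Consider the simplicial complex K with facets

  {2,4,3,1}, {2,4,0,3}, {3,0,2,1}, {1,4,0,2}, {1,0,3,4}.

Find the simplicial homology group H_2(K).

H_2 = 0.

K has 5 vertices, 10 edges, 10 triangles, 5 3-simplices.
rank ∂_2 = 6, rank ∂_3 = 4 ⇒ b_2 = 10 − 6 − 4 = 0; all invariant factors of ∂_3 are 1 so no torsion. So H_2 ≅ 0.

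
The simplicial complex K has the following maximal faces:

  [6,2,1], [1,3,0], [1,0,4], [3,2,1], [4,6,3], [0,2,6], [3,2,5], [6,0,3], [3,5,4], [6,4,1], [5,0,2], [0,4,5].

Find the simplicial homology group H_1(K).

H_1 = Z/2Z.

Order the vertices as 0 < 1 < 2 < 3 < 4 < 5 < 6. Listing each simplex with vertices in this order, K has dimension 2 with simplices:

  0-simplices (7): [0], [1], [2], [3], [4], [5], [6]
  1-simplices (18): [0,1], [0,2], [0,3], [0,4], [0,5], [0,6], [1,2], [1,3], [1,4], [1,6], [2,3], [2,5], [2,6], [3,4], [3,5], [3,6], [4,5], [4,6]
  2-simplices (12): [0,1,3], [0,1,4], [0,2,5], [0,2,6], [0,3,6], [0,4,5], [1,2,3], [1,2,6], [1,4,6], [2,3,5], [3,4,5], [3,4,6]

giving chain groups C_0 ≅ Z^7, C_1 ≅ Z^18, C_2 ≅ Z^12.

Boundary ∂_1: C_1 → C_0 sends each edge [p,q] (with p < q) to q − p.
The 7×18 boundary matrix has rank 6 and Smith normal form diag(1,1,1,1,1,1).

Boundary ∂_2: C_2 → C_1 maps a triangle to the signed sum of its edges. For instance
  ∂[1,2,3] = [2,3] − [1,3] + [1,2],
  ∂[0,2,6] = [2,6] − [0,6] + [0,2].
The resulting 18×12 matrix has rank 12, and its Smith normal form has invariant factors (1,1,1,1,1,1,1,1,1,1,1,2).

From H_k ≅ ker(∂_k) / im(∂_{k+1}) we obtain:

  H_1: rank ker ∂_1 − rank ∂_2 = (18 − 6) − 12 = 0, and ∂_2 has invariant factor 2 > 1, so H_1 = Z/2Z.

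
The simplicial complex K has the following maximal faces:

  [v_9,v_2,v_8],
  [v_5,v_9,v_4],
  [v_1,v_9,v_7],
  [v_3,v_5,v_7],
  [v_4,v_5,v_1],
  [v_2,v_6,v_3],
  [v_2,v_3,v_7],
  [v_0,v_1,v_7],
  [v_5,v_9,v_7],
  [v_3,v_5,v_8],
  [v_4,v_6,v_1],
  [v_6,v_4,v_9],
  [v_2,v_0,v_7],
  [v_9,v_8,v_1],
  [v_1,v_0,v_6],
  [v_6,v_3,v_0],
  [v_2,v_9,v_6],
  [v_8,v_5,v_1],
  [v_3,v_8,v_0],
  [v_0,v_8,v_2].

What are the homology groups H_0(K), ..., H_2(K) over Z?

H_0 ≅ Z,  H_1 ≅ Z ⊕ Z/2,  H_2 = 0.

K has 10 vertices, 30 edges, 20 triangles.
rank ∂_0 = 0, rank ∂_1 = 9 ⇒ b_0 = 10 − 0 − 9 = 1; all invariant factors of ∂_1 are 1 so no torsion. So H_0 = Z.
rank ∂_1 = 9, rank ∂_2 = 20 ⇒ b_1 = 30 − 9 − 20 = 1; ∂_2 has invariant factor(s) [2] giving torsion. So H_1 = Z ⊕ Z/2.
rank ∂_2 = 20, rank ∂_3 = 0 ⇒ b_2 = 20 − 20 − 0 = 0. So H_2 = 0.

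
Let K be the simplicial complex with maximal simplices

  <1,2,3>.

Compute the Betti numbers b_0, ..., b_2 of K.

b_0 = 1, b_1 = 0, b_2 = 0.

Order the vertices as 1 < 2 < 3. Listing each simplex with vertices in this order, K has dimension 2 with simplices:

  0-simplices (3): [1], [2], [3]
  1-simplices (3): [1,2], [1,3], [2,3]
  2-simplices (1): [1,2,3]

so the chain groups are C_0 ≅ Z^3, C_1 ≅ Z^3, C_2 ≅ Z^1.

Boundary ∂_1: C_1 → C_0 is given by ∂[p,q] = [q] − [p]. For instance
  ∂[2,3] = [3] − [2].
As a 3×3 matrix over Z this has rank 2, with invariant factors (1,1).

The boundary map ∂_2: C_2 → C_1 sends each 2-simplex [p,q,r] to [q,r] − [p,r] + [p,q]. For instance
  ∂[1,2,3] = [2,3] − [1,3] + [1,2].
The 3×1 boundary matrix has rank 1 and Smith normal form diag(1).

Computing H_k = (kernel of ∂_k) / (image of ∂_{k+1}):

  H_0: rank C_0 − rank ∂_1 = 3 − 2 = 1, and the invariant factors of ∂_1 are all 1, so H_0 ≅ Z.
  H_1: rank ker ∂_1 − rank ∂_2 = (3 − 2) − 1 = 0, and the invariant factors of ∂_2 are all 1, so H_1 ≅ 0.
  H_2: rank ker ∂_2 − rank ∂_3 = (1 − 1) − 0 = 0, and there is no ∂_3, so H_2 ≅ 0.

As a check, the Euler characteristic is 3 − 3 + 1 = 1, which agrees with 1 − 0 + 0 = 1.

Hence the Betti numbers are b_0 = 1, b_1 = 0, b_2 = 0.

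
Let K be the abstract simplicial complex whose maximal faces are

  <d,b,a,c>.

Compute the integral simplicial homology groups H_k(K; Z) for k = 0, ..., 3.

H_0 = Z,  H_1 = 0,  H_2 = 0,  H_3 = 0.

Fix the vertex order a < b < c < d and write every simplex with vertices in increasing order. Then dim K = 3 and the simplices of K are:

  0-simplices (4): a, b, c, d
  1-simplices (6): ab, ac, ad, bc, bd, cd
  2-simplices (4): abc, abd, acd, bcd
  3-simplices (1): abcd

Hence C_0 ≅ Z^4, C_1 ≅ Z^6, C_2 ≅ Z^4, C_3 ≅ Z^1.

∂_1: C_1 → C_0 maps an edge to its endpoints' difference, ∂[p,q] = q − p. For instance
  ∂cd = d − c.
This gives a 4×6 integer matrix of rank 3; reducing to Smith normal form yields diagonal entries (1,1,1).

The boundary map ∂_2: C_2 → C_1 maps a triangle to the signed sum of its edges. For instance
  ∂abc = bc − ac + ab,
  ∂bcd = cd − bd + bc.
As a 6×4 matrix over Z this has rank 3, with invariant factors (1,1,1).

The boundary map ∂_3: C_3 → C_2 sends each 3-simplex σ to the alternating sum Σ_i (−1)^i (σ with its i-th vertex removed). For instance
  ∂abcd = bcd − acd + abd − abc.
As a 4×1 matrix over Z this has rank 1, with invariant factors (1).

Now H_k = ker ∂_k / im ∂_{k+1}, so:

  H_0: rank C_0 − rank ∂_1 = 4 − 3 = 1, and the invariant factors of ∂_1 are all 1, so H_0 = Z.
  H_1: rank ker ∂_1 − rank ∂_2 = (6 − 3) − 3 = 0, and the invariant factors of ∂_2 are all 1, so H_1 = 0.
  H_2: rank ker ∂_2 − rank ∂_3 = (4 − 3) − 1 = 0, and the invariant factors of ∂_3 are all 1, so H_2 = 0.
  H_3: rank ker ∂_3 − rank ∂_4 = (1 − 1) − 0 = 0, and there is no ∂_4, so H_3 = 0.

(K is a triangulation of the 3-simplex.)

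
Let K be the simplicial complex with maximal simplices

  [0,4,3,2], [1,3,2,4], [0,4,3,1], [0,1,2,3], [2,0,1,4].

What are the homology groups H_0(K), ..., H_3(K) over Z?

H_0 = Z,  H_1 = 0,  H_2 = 0,  H_3 = Z.

We work with the vertex ordering 0 < 1 < 2 < 3 < 4. The simplices of K, each written with vertices in increasing order, are:

  0-simplices (5): [0], [1], [2], [3], [4]
  1-simplices (10): [0,1], [0,2], [0,3], [0,4], [1,2], [1,3], [1,4], [2,3], [2,4], [3,4]
  2-simplices (10): [0,1,2], [0,1,3], [0,1,4], [0,2,3], [0,2,4], [0,3,4], [1,2,3], [1,2,4], [1,3,4], [2,3,4]
  3-simplices (5): [0,1,2,3], [0,1,2,4], [0,1,3,4], [0,2,3,4], [1,2,3,4]

so the chain groups are C_0 ≅ Z^5, C_1 ≅ Z^10, C_2 ≅ Z^10, C_3 ≅ Z^5.

Boundary ∂_1: C_1 → C_0 maps an edge to its endpoints' difference, ∂[p,q] = q − p.
As a 5×10 matrix over Z this has rank 4, with invariant factors (1,1,1,1).

Boundary ∂_2: C_2 → C_1 maps a triangle to the signed sum of its edges. For instance
  ∂[1,2,4] = [2,4] − [1,4] + [1,2],
  ∂[0,2,3] = [2,3] − [0,3] + [0,2].
This gives a 10×10 integer matrix of rank 6; reducing to Smith normal form yields diagonal entries (1,1,1,1,1,1).

∂_3: C_3 → C_2 sends each 3-simplex σ to the alternating sum Σ_i (−1)^i (σ with its i-th vertex removed). For instance
  ∂[1,2,3,4] = [2,3,4] − [1,3,4] + [1,2,4] − [1,2,3],
  ∂[0,2,3,4] = [2,3,4] − [0,3,4] + [0,2,4] − [0,2,3].
This gives a 10×5 integer matrix of rank 4; reducing to Smith normal form yields diagonal entries (1,1,1,1).

Reading off H_k = ker ∂_k / im ∂_{k+1}:

  H_0: rank C_0 − rank ∂_1 = 5 − 4 = 1, and the invariant factors of ∂_1 are all 1, so H_0 ≅ Z.
  H_1: rank ker ∂_1 − rank ∂_2 = (10 − 4) − 6 = 0, and the invariant factors of ∂_2 are all 1, so H_1 ≅ 0.
  H_2: rank ker ∂_2 − rank ∂_3 = (10 − 6) − 4 = 0, and the invariant factors of ∂_3 are all 1, so H_2 ≅ 0.
  H_3: rank ker ∂_3 − rank ∂_4 = (5 − 4) − 0 = 1, and there is no ∂_4, so H_3 ≅ Z.

As a check, the Euler characteristic is 5 − 10 + 10 − 5 = 0, which agrees with 1 − 0 + 0 − 1 = 0.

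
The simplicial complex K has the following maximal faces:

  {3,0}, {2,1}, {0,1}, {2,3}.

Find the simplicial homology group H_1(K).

Take the total order 0 < 1 < 2 < 3 on the vertex set. Then K (dimension 1) consists of the simplices:

  0-simplices (4): [0], [1], [2], [3]
  1-simplices (4): [0,1], [0,3], [1,2], [2,3]

Hence C_0 ≅ Z^4, C_1 ≅ Z^4.

Boundary ∂_1: C_1 → C_0 maps an edge to its endpoints' difference, ∂[p,q] = q − p.
As a 4×4 matrix over Z this has rank 3, with invariant factors (1,1,1).

Reading off H_k = ker ∂_k / im ∂_{k+1}:

  H_1: rank ker ∂_1 − rank ∂_2 = (4 − 3) − 0 = 1, and there is no ∂_2, so H_1 ≅ Z.

H_1 ≅ Z.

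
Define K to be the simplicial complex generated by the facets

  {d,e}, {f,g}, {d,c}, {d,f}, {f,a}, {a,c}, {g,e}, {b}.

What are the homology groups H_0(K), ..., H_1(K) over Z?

Fix the vertex order a < b < c < d < e < f < g and write every simplex with vertices in increasing order. Then dim K = 1 and the simplices of K are:

  0-simplices (7): a, b, c, d, e, f, g
  1-simplices (7): ac, af, cd, de, df, eg, fg

Hence C_0 ≅ Z^7, C_1 ≅ Z^7.

Boundary ∂_1: C_1 → C_0 maps an edge to its endpoints' difference, ∂[p,q] = q − p. For instance
  ∂de = e − d.
This gives a 7×7 integer matrix of rank 5; reducing to Smith normal form yields diagonal entries (1,1,1,1,1).

Computing H_k = (kernel of ∂_k) / (image of ∂_{k+1}):

  H_0: rank C_0 − rank ∂_1 = 7 − 5 = 2, and the invariant factors of ∂_1 are all 1, so H_0 = Z^2.
  H_1: rank ker ∂_1 − rank ∂_2 = (7 − 5) − 0 = 2, and there is no ∂_2, so H_1 = Z^2.

As a check, the Euler characteristic is 7 − 7 = 0, which agrees with 2 − 2 = 0.

H_0 ≅ Z^2,  H_1 ≅ Z^2.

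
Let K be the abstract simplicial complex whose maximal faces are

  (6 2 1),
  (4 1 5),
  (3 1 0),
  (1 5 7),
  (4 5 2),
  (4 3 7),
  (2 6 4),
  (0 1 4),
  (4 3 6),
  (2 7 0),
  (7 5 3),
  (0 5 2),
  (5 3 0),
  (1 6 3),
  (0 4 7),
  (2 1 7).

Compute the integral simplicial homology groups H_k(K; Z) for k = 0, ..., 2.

H_0 = Z,  H_1 = Z^2,  H_2 = Z.

Fix the vertex order 0 < 1 < 2 < 3 < 4 < 5 < 6 < 7 and write every simplex with vertices in increasing order. Then dim K = 2 and the simplices of K are:

  0-simplices (8): [0], [1], [2], [3], [4], [5], [6], [7]
  1-simplices (24): (24 of them)
  2-simplices (16): [0,1,3], [0,1,4], [0,2,5], [0,2,7], [0,3,5], [0,4,7], [1,2,6], [1,2,7], [1,3,6], [1,4,5], [1,5,7], [2,4,5], [2,4,6], [3,4,6], [3,4,7], [3,5,7]

so the chain groups are C_0 ≅ Z^8, C_1 ≅ Z^24, C_2 ≅ Z^16.

∂_1: C_1 → C_0 sends each edge [p,q] (with p < q) to q − p. For instance
  ∂[4,6] = [6] − [4].
The resulting 8×24 matrix has rank 7, and its Smith normal form has invariant factors (1,1,1,1,1,1,1).

The boundary map ∂_2: C_2 → C_1 maps a triangle to the signed sum of its edges. For instance
  ∂[1,2,7] = [2,7] − [1,7] + [1,2],
  ∂[2,4,5] = [4,5] − [2,5] + [2,4].
As a 24×16 matrix over Z this has rank 15, with invariant factors (1,1,1,1,1,1,1,1,1,1,1,1,1,1,1).

Computing H_k = (kernel of ∂_k) / (image of ∂_{k+1}):

  H_0: rank C_0 − rank ∂_1 = 8 − 7 = 1, and the invariant factors of ∂_1 are all 1, so H_0 ≅ Z.
  H_1: rank ker ∂_1 − rank ∂_2 = (24 − 7) − 15 = 2, and the invariant factors of ∂_2 are all 1, so H_1 ≅ Z^2.
  H_2: rank ker ∂_2 − rank ∂_3 = (16 − 15) − 0 = 1, and there is no ∂_3, so H_2 ≅ Z.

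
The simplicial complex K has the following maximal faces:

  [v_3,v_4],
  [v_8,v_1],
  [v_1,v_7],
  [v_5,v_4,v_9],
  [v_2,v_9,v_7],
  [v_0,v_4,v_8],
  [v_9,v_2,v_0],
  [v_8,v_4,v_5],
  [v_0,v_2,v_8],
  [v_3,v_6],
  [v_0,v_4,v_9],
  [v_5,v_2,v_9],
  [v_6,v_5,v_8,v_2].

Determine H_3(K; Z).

H_3 ≅ 0.

We work with the vertex ordering v_0 < v_1 < v_2 < v_3 < v_4 < v_5 < v_6 < v_7 < v_8 < v_9. The simplices of K, each written with vertices in increasing order, are:

  0-simplices (10): [v_0], [v_1], [v_2], [v_3], [v_4], [v_5], [v_6], [v_7], [v_8], [v_9]
  1-simplices (21): (21 of them)
  2-simplices (12): (12 of them)
  3-simplices (1): [v_2,v_5,v_6,v_8]

giving chain groups C_0 ≅ Z^10, C_1 ≅ Z^21, C_2 ≅ Z^12, C_3 ≅ Z^1.

Boundary ∂_1: C_1 → C_0 is given by ∂[p,q] = [q] − [p].
The resulting 10×21 matrix has rank 9, and its Smith normal form has invariant factors (1,1,1,1,1,1,1,1,1).

∂_2: C_2 → C_1 acts by ∂[p,q,r] = [q,r] − [p,r] + [p,q]. For instance
  ∂[v_2,v_5,v_9] = [v_5,v_9] − [v_2,v_9] + [v_2,v_5],
  ∂[v_2,v_7,v_9] = [v_7,v_9] − [v_2,v_9] + [v_2,v_7].
This gives a 21×12 integer matrix of rank 10; reducing to Smith normal form yields diagonal entries (1,1,1,1,1,1,1,1,1,1).

The boundary map ∂_3: C_3 → C_2 sends each 3-simplex σ to the alternating sum Σ_i (−1)^i (σ with its i-th vertex removed). For instance
  ∂[v_2,v_5,v_6,v_8] = [v_5,v_6,v_8] − [v_2,v_6,v_8] + [v_2,v_5,v_8] − [v_2,v_5,v_6].
The 12×1 boundary matrix has rank 1 and Smith normal form diag(1).

From H_k ≅ ker(∂_k) / im(∂_{k+1}) we obtain:

  H_3: rank ker ∂_3 − rank ∂_4 = (1 − 1) − 0 = 0, and there is no ∂_4, so H_3 = 0.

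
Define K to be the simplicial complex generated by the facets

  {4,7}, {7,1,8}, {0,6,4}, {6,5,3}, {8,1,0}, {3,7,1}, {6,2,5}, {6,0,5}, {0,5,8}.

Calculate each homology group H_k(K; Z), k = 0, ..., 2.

K has 9 vertices, 18 edges, 8 triangles.
rank ∂_0 = 0, rank ∂_1 = 8 ⇒ b_0 = 9 − 0 − 8 = 1; all invariant factors of ∂_1 are 1 so no torsion. So H_0 = Z.
rank ∂_1 = 8, rank ∂_2 = 8 ⇒ b_1 = 18 − 8 − 8 = 2; all invariant factors of ∂_2 are 1 so no torsion. So H_1 = Z^2.
rank ∂_2 = 8, rank ∂_3 = 0 ⇒ b_2 = 8 − 8 − 0 = 0. So H_2 = 0.

H_0 ≅ Z,  H_1 ≅ Z^2,  H_2 = 0.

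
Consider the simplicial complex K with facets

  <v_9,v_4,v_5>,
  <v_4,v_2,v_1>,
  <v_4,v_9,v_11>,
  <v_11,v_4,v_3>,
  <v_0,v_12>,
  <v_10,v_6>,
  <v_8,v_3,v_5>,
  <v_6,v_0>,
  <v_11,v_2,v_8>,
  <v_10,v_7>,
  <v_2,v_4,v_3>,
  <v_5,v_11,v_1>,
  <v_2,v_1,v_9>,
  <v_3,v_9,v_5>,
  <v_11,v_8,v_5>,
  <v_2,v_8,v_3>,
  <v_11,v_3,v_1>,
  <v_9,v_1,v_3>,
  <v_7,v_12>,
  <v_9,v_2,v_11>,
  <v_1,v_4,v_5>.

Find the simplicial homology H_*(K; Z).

H_0 = Z^2,  H_1 = Z^3,  H_2 = Z.

K has 13 vertices, 29 edges, 16 triangles.
rank ∂_0 = 0, rank ∂_1 = 11 ⇒ b_0 = 13 − 0 − 11 = 2; all invariant factors of ∂_1 are 1 so no torsion. So H_0 = Z^2.
rank ∂_1 = 11, rank ∂_2 = 15 ⇒ b_1 = 29 − 11 − 15 = 3; all invariant factors of ∂_2 are 1 so no torsion. So H_1 = Z^3.
rank ∂_2 = 15, rank ∂_3 = 0 ⇒ b_2 = 16 − 15 − 0 = 1. So H_2 = Z.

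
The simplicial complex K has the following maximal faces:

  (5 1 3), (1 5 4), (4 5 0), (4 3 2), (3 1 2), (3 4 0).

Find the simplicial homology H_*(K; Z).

H_0 = Z,  H_1 = Z,  H_2 = 0.

Fix the vertex order 0 < 1 < 2 < 3 < 4 < 5 and write every simplex with vertices in increasing order. Then dim K = 2 and the simplices of K are:

  0-simplices (6): [0], [1], [2], [3], [4], [5]
  1-simplices (12): [0,3], [0,4], [0,5], [1,2], [1,3], [1,4], [1,5], [2,3], [2,4], [3,4], [3,5], [4,5]
  2-simplices (6): [0,3,4], [0,4,5], [1,2,3], [1,3,5], [1,4,5], [2,3,4]

Hence C_0 ≅ Z^6, C_1 ≅ Z^12, C_2 ≅ Z^6.

The boundary map ∂_1: C_1 → C_0 is given by ∂[p,q] = [q] − [p]. For instance
  ∂[1,4] = [4] − [1].
This gives a 6×12 integer matrix of rank 5; reducing to Smith normal form yields diagonal entries (1,1,1,1,1).

The boundary map ∂_2: C_2 → C_1 maps a triangle to the signed sum of its edges. For instance
  ∂[1,2,3] = [2,3] − [1,3] + [1,2],
  ∂[1,4,5] = [4,5] − [1,5] + [1,4].
This gives a 12×6 integer matrix of rank 6; reducing to Smith normal form yields diagonal entries (1,1,1,1,1,1).

Computing H_k = (kernel of ∂_k) / (image of ∂_{k+1}):

  H_0: rank C_0 − rank ∂_1 = 6 − 5 = 1, and the invariant factors of ∂_1 are all 1, so H_0 = Z.
  H_1: rank ker ∂_1 − rank ∂_2 = (12 − 5) − 6 = 1, and the invariant factors of ∂_2 are all 1, so H_1 = Z.
  H_2: rank ker ∂_2 − rank ∂_3 = (6 − 6) − 0 = 0, and there is no ∂_3, so H_2 = 0.

As a check, the Euler characteristic is 6 − 12 + 6 = 0, which agrees with 1 − 1 + 0 = 0.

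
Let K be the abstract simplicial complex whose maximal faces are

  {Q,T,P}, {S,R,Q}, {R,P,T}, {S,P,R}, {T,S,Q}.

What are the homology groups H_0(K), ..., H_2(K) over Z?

H_0 = Z,  H_1 = Z,  H_2 = 0.

We work with the vertex ordering P < Q < R < S < T. The simplices of K, each written with vertices in increasing order, are:

  0-simplices (5): P, Q, R, S, T
  1-simplices (10): PQ, PR, PS, PT, QR, QS, QT, RS, RT, ST
  2-simplices (5): PQT, PRS, PRT, QRS, QST

giving chain groups C_0 ≅ Z^5, C_1 ≅ Z^10, C_2 ≅ Z^5.

Boundary ∂_1: C_1 → C_0 sends each edge [p,q] (with p < q) to q − p. For instance
  ∂QR = R − Q.
As a 5×10 matrix over Z this has rank 4, with invariant factors (1,1,1,1).

Boundary ∂_2: C_2 → C_1 maps a triangle to the signed sum of its edges. For instance
  ∂PRS = RS − PS + PR,
  ∂QST = ST − QT + QS.
As a 10×5 matrix over Z this has rank 5, with invariant factors (1,1,1,1,1).

Now H_k = ker ∂_k / im ∂_{k+1}, so:

  H_0: rank C_0 − rank ∂_1 = 5 − 4 = 1, and the invariant factors of ∂_1 are all 1, so H_0 ≅ Z.
  H_1: rank ker ∂_1 − rank ∂_2 = (10 − 4) − 5 = 1, and the invariant factors of ∂_2 are all 1, so H_1 ≅ Z.
  H_2: rank ker ∂_2 − rank ∂_3 = (5 − 5) − 0 = 0, and there is no ∂_3, so H_2 ≅ 0.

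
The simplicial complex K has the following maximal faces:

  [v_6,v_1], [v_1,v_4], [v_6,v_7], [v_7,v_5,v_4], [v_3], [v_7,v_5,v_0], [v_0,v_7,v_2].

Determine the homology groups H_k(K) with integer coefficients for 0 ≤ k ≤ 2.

Order the vertices as v_0 < v_1 < v_2 < v_3 < v_4 < v_5 < v_6 < v_7. Listing each simplex with vertices in this order, K has dimension 2 with simplices:

  0-simplices (8): [v_0], [v_1], [v_2], [v_3], [v_4], [v_5], [v_6], [v_7]
  1-simplices (10): [v_0,v_2], [v_0,v_5], [v_0,v_7], [v_1,v_4], [v_1,v_6], [v_2,v_7], [v_4,v_5], [v_4,v_7], [v_5,v_7], [v_6,v_7]
  2-simplices (3): [v_0,v_2,v_7], [v_0,v_5,v_7], [v_4,v_5,v_7]

giving chain groups C_0 ≅ Z^8, C_1 ≅ Z^10, C_2 ≅ Z^3.

Boundary ∂_1: C_1 → C_0 sends each edge [p,q] (with p < q) to q − p. For instance
  ∂[v_0,v_5] = [v_5] − [v_0].
This gives a 8×10 integer matrix of rank 6; reducing to Smith normal form yields diagonal entries (1,1,1,1,1,1).

Boundary ∂_2: C_2 → C_1 acts by ∂[p,q,r] = [q,r] − [p,r] + [p,q]. For instance
  ∂[v_0,v_2,v_7] = [v_2,v_7] − [v_0,v_7] + [v_0,v_2],
  ∂[v_0,v_5,v_7] = [v_5,v_7] − [v_0,v_7] + [v_0,v_5].
This gives a 10×3 integer matrix of rank 3; reducing to Smith normal form yields diagonal entries (1,1,1).

From H_k ≅ ker(∂_k) / im(∂_{k+1}) we obtain:

  H_0: rank C_0 − rank ∂_1 = 8 − 6 = 2, and the invariant factors of ∂_1 are all 1, so H_0 = Z^2.
  H_1: rank ker ∂_1 − rank ∂_2 = (10 − 6) − 3 = 1, and the invariant factors of ∂_2 are all 1, so H_1 = Z.
  H_2: rank ker ∂_2 − rank ∂_3 = (3 − 3) − 0 = 0, and there is no ∂_3, so H_2 = 0.

H_0 = Z^2,  H_1 = Z,  H_2 = 0.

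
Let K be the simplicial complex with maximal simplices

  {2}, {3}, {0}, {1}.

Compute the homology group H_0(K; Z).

H_0 = Z^4.

We work with the vertex ordering 0 < 1 < 2 < 3. The simplices of K, each written with vertices in increasing order, are:

  0-simplices (4): [0], [1], [2], [3]

giving chain groups C_0 ≅ Z^4.

From H_k ≅ ker(∂_k) / im(∂_{k+1}) we obtain:

  H_0: rank C_0 − rank ∂_1 = 4 − 0 = 4, and there is no ∂_1, so H_0 ≅ Z^4.

(K is a triangulation of a set of 4 points.)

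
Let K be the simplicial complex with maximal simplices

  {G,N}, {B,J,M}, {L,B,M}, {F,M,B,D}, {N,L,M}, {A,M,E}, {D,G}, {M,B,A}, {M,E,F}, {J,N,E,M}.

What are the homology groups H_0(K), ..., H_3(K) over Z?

H_0 = Z,  H_1 = Z,  H_2 = 0,  H_3 = 0.

K has 10 vertices, 22 edges, 14 triangles, 2 3-simplices.
rank ∂_0 = 0, rank ∂_1 = 9 ⇒ b_0 = 10 − 0 − 9 = 1; all invariant factors of ∂_1 are 1 so no torsion. So H_0 = Z.
rank ∂_1 = 9, rank ∂_2 = 12 ⇒ b_1 = 22 − 9 − 12 = 1; all invariant factors of ∂_2 are 1 so no torsion. So H_1 = Z.
rank ∂_2 = 12, rank ∂_3 = 2 ⇒ b_2 = 14 − 12 − 2 = 0; all invariant factors of ∂_3 are 1 so no torsion. So H_2 = 0.
rank ∂_3 = 2, rank ∂_4 = 0 ⇒ b_3 = 2 − 2 − 0 = 0. So H_3 = 0.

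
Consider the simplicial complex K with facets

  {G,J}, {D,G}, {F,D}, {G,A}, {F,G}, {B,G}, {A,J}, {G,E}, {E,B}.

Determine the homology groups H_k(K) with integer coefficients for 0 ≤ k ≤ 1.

H_0 ≅ Z,  H_1 ≅ Z^3.

K has 7 vertices, 9 edges.
rank ∂_0 = 0, rank ∂_1 = 6 ⇒ b_0 = 7 − 0 − 6 = 1; all invariant factors of ∂_1 are 1 so no torsion. So H_0 ≅ Z.
rank ∂_1 = 6, rank ∂_2 = 0 ⇒ b_1 = 9 − 6 − 0 = 3. So H_1 ≅ Z^3.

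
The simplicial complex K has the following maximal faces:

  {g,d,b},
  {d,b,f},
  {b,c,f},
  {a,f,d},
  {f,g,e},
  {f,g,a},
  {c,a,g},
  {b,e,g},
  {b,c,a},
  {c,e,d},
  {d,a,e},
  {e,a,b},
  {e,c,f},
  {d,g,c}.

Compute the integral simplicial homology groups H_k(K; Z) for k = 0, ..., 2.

Fix the vertex order a < b < c < d < e < f < g and write every simplex with vertices in increasing order. Then dim K = 2 and the simplices of K are:

  0-simplices (7): a, b, c, d, e, f, g
  1-simplices (21): ab, ac, ad, ae, af, ag, bc, bd, be, bf, bg, cd, ce, cf, cg, de, df, dg, ef, eg, fg
  2-simplices (14): abc, abe, acg, ade, adf, afg, bcf, bdf, bdg, beg, cde, cdg, cef, efg

so the chain groups are C_0 ≅ Z^7, C_1 ≅ Z^21, C_2 ≅ Z^14.

The boundary map ∂_1: C_1 → C_0 sends each edge [p,q] (with p < q) to q − p. For instance
  ∂af = f − a.
This gives a 7×21 integer matrix of rank 6; reducing to Smith normal form yields diagonal entries (1,1,1,1,1,1).

∂_2: C_2 → C_1 maps a triangle to the signed sum of its edges. For instance
  ∂adf = df − af + ad,
  ∂bdg = dg − bg + bd.
The resulting 21×14 matrix has rank 13, and its Smith normal form has invariant factors (1,1,1,1,1,1,1,1,1,1,1,1,1).

From H_k ≅ ker(∂_k) / im(∂_{k+1}) we obtain:

  H_0: rank C_0 − rank ∂_1 = 7 − 6 = 1, and the invariant factors of ∂_1 are all 1, so H_0 = Z.
  H_1: rank ker ∂_1 − rank ∂_2 = (21 − 6) − 13 = 2, and the invariant factors of ∂_2 are all 1, so H_1 = Z^2.
  H_2: rank ker ∂_2 − rank ∂_3 = (14 − 13) − 0 = 1, and there is no ∂_3, so H_2 = Z.

(K is a triangulation of the torus T^2.)

H_0 ≅ Z,  H_1 ≅ Z^2,  H_2 ≅ Z.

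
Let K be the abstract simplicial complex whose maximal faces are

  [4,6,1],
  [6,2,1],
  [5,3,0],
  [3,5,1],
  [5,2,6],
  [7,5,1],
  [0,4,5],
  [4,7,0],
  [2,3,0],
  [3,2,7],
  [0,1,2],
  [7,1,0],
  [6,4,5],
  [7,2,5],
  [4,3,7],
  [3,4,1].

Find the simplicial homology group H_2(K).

Order the vertices as 0 < 1 < 2 < 3 < 4 < 5 < 6 < 7. Listing each simplex with vertices in this order, K has dimension 2 with simplices:

  0-simplices (8): [0], [1], [2], [3], [4], [5], [6], [7]
  1-simplices (24): (24 of them)
  2-simplices (16): [0,1,2], [0,1,7], [0,2,3], [0,3,5], [0,4,5], [0,4,7], [1,2,6], [1,3,4], [1,3,5], [1,4,6], [1,5,7], [2,3,7], [2,5,6], [2,5,7], [3,4,7], [4,5,6]

so the chain groups are C_0 ≅ Z^8, C_1 ≅ Z^24, C_2 ≅ Z^16.

The boundary map ∂_1: C_1 → C_0 sends each edge [p,q] (with p < q) to q − p.
The 8×24 boundary matrix has rank 7 and Smith normal form diag(1,1,1,1,1,1,1).

The boundary map ∂_2: C_2 → C_1 acts by ∂[p,q,r] = [q,r] − [p,r] + [p,q]. For instance
  ∂[0,4,5] = [4,5] − [0,5] + [0,4],
  ∂[2,5,6] = [5,6] − [2,6] + [2,5].
As a 24×16 matrix over Z this has rank 15, with invariant factors (1,1,1,1,1,1,1,1,1,1,1,1,1,1,1).

Computing H_k = (kernel of ∂_k) / (image of ∂_{k+1}):

  H_2: rank ker ∂_2 − rank ∂_3 = (16 − 15) − 0 = 1, and there is no ∂_3, so H_2 = Z.

H_2 = Z.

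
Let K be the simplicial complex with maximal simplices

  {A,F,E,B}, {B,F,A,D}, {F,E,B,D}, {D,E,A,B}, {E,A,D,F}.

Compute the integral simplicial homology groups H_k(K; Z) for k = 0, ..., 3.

H_0 = Z,  H_1 = 0,  H_2 = 0,  H_3 = Z.

We work with the vertex ordering A < B < D < E < F. The simplices of K, each written with vertices in increasing order, are:

  0-simplices (5): A, B, D, E, F
  1-simplices (10): AB, AD, AE, AF, BD, BE, BF, DE, DF, EF
  2-simplices (10): ABD, ABE, ABF, ADE, ADF, AEF, BDE, BDF, BEF, DEF
  3-simplices (5): ABDE, ABDF, ABEF, ADEF, BDEF

giving chain groups C_0 ≅ Z^5, C_1 ≅ Z^10, C_2 ≅ Z^10, C_3 ≅ Z^5.

Boundary ∂_1: C_1 → C_0 is given by ∂[p,q] = [q] − [p]. For instance
  ∂BE = E − B.
The resulting 5×10 matrix has rank 4, and its Smith normal form has invariant factors (1,1,1,1).

∂_2: C_2 → C_1 acts by ∂[p,q,r] = [q,r] − [p,r] + [p,q]. For instance
  ∂ABE = BE − AE + AB,
  ∂BDF = DF − BF + BD.
This gives a 10×10 integer matrix of rank 6; reducing to Smith normal form yields diagonal entries (1,1,1,1,1,1).

The boundary map ∂_3: C_3 → C_2 sends each 3-simplex σ to the alternating sum Σ_i (−1)^i (σ with its i-th vertex removed). For instance
  ∂ABEF = BEF − AEF + ABF − ABE,
  ∂ABDF = BDF − ADF + ABF − ABD.
As a 10×5 matrix over Z this has rank 4, with invariant factors (1,1,1,1).

From H_k ≅ ker(∂_k) / im(∂_{k+1}) we obtain:

  H_0: rank C_0 − rank ∂_1 = 5 − 4 = 1, and the invariant factors of ∂_1 are all 1, so H_0 ≅ Z.
  H_1: rank ker ∂_1 − rank ∂_2 = (10 − 4) − 6 = 0, and the invariant factors of ∂_2 are all 1, so H_1 ≅ 0.
  H_2: rank ker ∂_2 − rank ∂_3 = (10 − 6) − 4 = 0, and the invariant factors of ∂_3 are all 1, so H_2 ≅ 0.
  H_3: rank ker ∂_3 − rank ∂_4 = (5 − 4) − 0 = 1, and there is no ∂_4, so H_3 ≅ Z.

As a check, the Euler characteristic is 5 − 10 + 10 − 5 = 0, which agrees with 1 − 0 + 0 − 1 = 0.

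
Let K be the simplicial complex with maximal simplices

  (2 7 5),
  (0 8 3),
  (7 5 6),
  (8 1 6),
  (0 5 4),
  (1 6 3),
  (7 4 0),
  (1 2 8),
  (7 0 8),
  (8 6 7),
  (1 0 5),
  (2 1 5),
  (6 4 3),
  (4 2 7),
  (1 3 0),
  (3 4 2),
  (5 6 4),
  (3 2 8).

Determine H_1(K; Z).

H_1 = Z ⊕ Z/2Z.

We work with the vertex ordering 0 < 1 < 2 < 3 < 4 < 5 < 6 < 7 < 8. The simplices of K, each written with vertices in increasing order, are:

  0-simplices (9): [0], [1], [2], [3], [4], [5], [6], [7], [8]
  1-simplices (27): (27 of them)
  2-simplices (18): [0,1,3], [0,1,5], [0,3,8], [0,4,5], [0,4,7], [0,7,8], [1,2,5], [1,2,8], [1,3,6], [1,6,8], [2,3,4], [2,3,8], [2,4,7], [2,5,7], [3,4,6], [4,5,6], [5,6,7], [6,7,8]

Hence C_0 ≅ Z^9, C_1 ≅ Z^27, C_2 ≅ Z^18.

The boundary map ∂_1: C_1 → C_0 sends each edge [p,q] (with p < q) to q − p.
This gives a 9×27 integer matrix of rank 8; reducing to Smith normal form yields diagonal entries (1,1,1,1,1,1,1,1).

∂_2: C_2 → C_1 acts by ∂[p,q,r] = [q,r] − [p,r] + [p,q]. For instance
  ∂[2,3,8] = [3,8] − [2,8] + [2,3],
  ∂[1,2,8] = [2,8] − [1,8] + [1,2].
The resulting 27×18 matrix has rank 18, and its Smith normal form has invariant factors (1,1,1,1,1,1,1,1,1,1,1,1,1,1,1,1,1,2).

Computing H_k = (kernel of ∂_k) / (image of ∂_{k+1}):

  H_1: rank ker ∂_1 − rank ∂_2 = (27 − 8) − 18 = 1, and ∂_2 has invariant factor 2 > 1, so H_1 ≅ Z ⊕ Z/2Z.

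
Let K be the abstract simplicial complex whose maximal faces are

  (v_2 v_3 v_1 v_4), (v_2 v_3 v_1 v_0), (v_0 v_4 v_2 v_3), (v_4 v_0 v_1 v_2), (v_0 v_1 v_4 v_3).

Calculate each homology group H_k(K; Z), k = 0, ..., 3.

H_0 = Z,  H_1 = 0,  H_2 = 0,  H_3 = Z.

K has 5 vertices, 10 edges, 10 triangles, 5 3-simplices.
rank ∂_0 = 0, rank ∂_1 = 4 ⇒ b_0 = 5 − 0 − 4 = 1; all invariant factors of ∂_1 are 1 so no torsion. So H_0 ≅ Z.
rank ∂_1 = 4, rank ∂_2 = 6 ⇒ b_1 = 10 − 4 − 6 = 0; all invariant factors of ∂_2 are 1 so no torsion. So H_1 ≅ 0.
rank ∂_2 = 6, rank ∂_3 = 4 ⇒ b_2 = 10 − 6 − 4 = 0; all invariant factors of ∂_3 are 1 so no torsion. So H_2 ≅ 0.
rank ∂_3 = 4, rank ∂_4 = 0 ⇒ b_3 = 5 − 4 − 0 = 1. So H_3 ≅ Z.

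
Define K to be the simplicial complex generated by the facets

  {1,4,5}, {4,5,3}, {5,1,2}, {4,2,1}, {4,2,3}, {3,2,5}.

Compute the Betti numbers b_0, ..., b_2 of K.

b_0 = 1, b_1 = 0, b_2 = 1.

Order the vertices as 1 < 2 < 3 < 4 < 5. Listing each simplex with vertices in this order, K has dimension 2 with simplices:

  0-simplices (5): [1], [2], [3], [4], [5]
  1-simplices (9): [1,2], [1,4], [1,5], [2,3], [2,4], [2,5], [3,4], [3,5], [4,5]
  2-simplices (6): [1,2,4], [1,2,5], [1,4,5], [2,3,4], [2,3,5], [3,4,5]

Hence C_0 ≅ Z^5, C_1 ≅ Z^9, C_2 ≅ Z^6.

The boundary map ∂_1: C_1 → C_0 sends each edge [p,q] (with p < q) to q − p. For instance
  ∂[2,4] = [4] − [2].
As a 5×9 matrix over Z this has rank 4, with invariant factors (1,1,1,1).

∂_2: C_2 → C_1 maps a triangle to the signed sum of its edges. For instance
  ∂[3,4,5] = [4,5] − [3,5] + [3,4],
  ∂[2,3,5] = [3,5] − [2,5] + [2,3].
As a 9×6 matrix over Z this has rank 5, with invariant factors (1,1,1,1,1).

Reading off H_k = ker ∂_k / im ∂_{k+1}:

  H_0: rank C_0 − rank ∂_1 = 5 − 4 = 1, and the invariant factors of ∂_1 are all 1, so H_0 ≅ Z.
  H_1: rank ker ∂_1 − rank ∂_2 = (9 − 4) − 5 = 0, and the invariant factors of ∂_2 are all 1, so H_1 ≅ 0.
  H_2: rank ker ∂_2 − rank ∂_3 = (6 − 5) − 0 = 1, and there is no ∂_3, so H_2 ≅ Z.

As a check, the Euler characteristic is 5 − 9 + 6 = 2, which agrees with 1 − 0 + 1 = 2.
(K is a triangulation of the 2-sphere S^2.)

Hence the Betti numbers are b_0 = 1, b_1 = 0, b_2 = 1.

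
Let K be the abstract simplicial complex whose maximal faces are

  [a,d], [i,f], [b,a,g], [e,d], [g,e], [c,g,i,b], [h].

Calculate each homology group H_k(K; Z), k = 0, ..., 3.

Fix the vertex order a < b < c < d < e < f < g < h < i and write every simplex with vertices in increasing order. Then dim K = 3 and the simplices of K are:

  0-simplices (9): a, b, c, d, e, f, g, h, i
  1-simplices (12): ab, ad, ag, bc, bg, bi, cg, ci, de, eg, fi, gi
  2-simplices (5): abg, bcg, bci, bgi, cgi
  3-simplices (1): bcgi

Hence C_0 ≅ Z^9, C_1 ≅ Z^12, C_2 ≅ Z^5, C_3 ≅ Z^1.

∂_1: C_1 → C_0 maps an edge to its endpoints' difference, ∂[p,q] = q − p. For instance
  ∂ci = i − c.
The 9×12 boundary matrix has rank 7 and Smith normal form diag(1,1,1,1,1,1,1).

Boundary ∂_2: C_2 → C_1 acts by ∂[p,q,r] = [q,r] − [p,r] + [p,q]. For instance
  ∂bcg = cg − bg + bc,
  ∂abg = bg − ag + ab.
The resulting 12×5 matrix has rank 4, and its Smith normal form has invariant factors (1,1,1,1).

The boundary map ∂_3: C_3 → C_2 sends each 3-simplex σ to the alternating sum Σ_i (−1)^i (σ with its i-th vertex removed). For instance
  ∂bcgi = cgi − bgi + bci − bcg.
The 5×1 boundary matrix has rank 1 and Smith normal form diag(1).

Reading off H_k = ker ∂_k / im ∂_{k+1}:

  H_0: rank C_0 − rank ∂_1 = 9 − 7 = 2, and the invariant factors of ∂_1 are all 1, so H_0 ≅ Z^2.
  H_1: rank ker ∂_1 − rank ∂_2 = (12 − 7) − 4 = 1, and the invariant factors of ∂_2 are all 1, so H_1 ≅ Z.
  H_2: rank ker ∂_2 − rank ∂_3 = (5 − 4) − 1 = 0, and the invariant factors of ∂_3 are all 1, so H_2 ≅ 0.
  H_3: rank ker ∂_3 − rank ∂_4 = (1 − 1) − 0 = 0, and there is no ∂_4, so H_3 ≅ 0.

As a check, the Euler characteristic is 9 − 12 + 5 − 1 = 1, which agrees with 2 − 1 + 0 − 0 = 1.

H_0 ≅ Z^2,  H_1 ≅ Z,  H_2 = 0,  H_3 = 0.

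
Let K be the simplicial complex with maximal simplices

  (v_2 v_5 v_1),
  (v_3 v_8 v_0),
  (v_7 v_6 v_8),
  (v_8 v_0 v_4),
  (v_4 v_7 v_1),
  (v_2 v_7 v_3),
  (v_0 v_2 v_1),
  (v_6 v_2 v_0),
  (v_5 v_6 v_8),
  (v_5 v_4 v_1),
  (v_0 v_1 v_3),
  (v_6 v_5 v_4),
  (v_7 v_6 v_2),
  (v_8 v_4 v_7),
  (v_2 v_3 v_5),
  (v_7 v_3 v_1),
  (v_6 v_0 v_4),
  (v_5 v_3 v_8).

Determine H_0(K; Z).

H_0 ≅ Z.

Order the vertices as v_0 < v_1 < v_2 < v_3 < v_4 < v_5 < v_6 < v_7 < v_8. Listing each simplex with vertices in this order, K has dimension 2 with simplices:

  0-simplices (9): [v_0], [v_1], [v_2], [v_3], [v_4], [v_5], [v_6], [v_7], [v_8]
  1-simplices (27): (27 of them)
  2-simplices (18): (18 of them)

Hence C_0 ≅ Z^9, C_1 ≅ Z^27, C_2 ≅ Z^18.

Boundary ∂_1: C_1 → C_0 is given by ∂[p,q] = [q] − [p]. For instance
  ∂[v_1,v_2] = [v_2] − [v_1].
As a 9×27 matrix over Z this has rank 8, with invariant factors (1,1,1,1,1,1,1,1).

Boundary ∂_2: C_2 → C_1 sends each 2-simplex [p,q,r] to [q,r] − [p,r] + [p,q]. For instance
  ∂[v_0,v_4,v_6] = [v_4,v_6] − [v_0,v_6] + [v_0,v_4],
  ∂[v_1,v_4,v_7] = [v_4,v_7] − [v_1,v_7] + [v_1,v_4].
The 27×18 boundary matrix has rank 18 and Smith normal form diag(1,1,1,1,1,1,1,1,1,1,1,1,1,1,1,1,1,2).

Computing H_k = (kernel of ∂_k) / (image of ∂_{k+1}):

  H_0: rank C_0 − rank ∂_1 = 9 − 8 = 1, and the invariant factors of ∂_1 are all 1, so H_0 ≅ Z.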